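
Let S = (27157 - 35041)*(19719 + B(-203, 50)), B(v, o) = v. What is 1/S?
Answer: -1/153864144 ≈ -6.4992e-9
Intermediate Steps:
S = -153864144 (S = (27157 - 35041)*(19719 - 203) = -7884*19516 = -153864144)
1/S = 1/(-153864144) = -1/153864144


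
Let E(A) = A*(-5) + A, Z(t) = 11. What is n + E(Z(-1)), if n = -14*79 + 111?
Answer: -1039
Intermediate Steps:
E(A) = -4*A (E(A) = -5*A + A = -4*A)
n = -995 (n = -1106 + 111 = -995)
n + E(Z(-1)) = -995 - 4*11 = -995 - 44 = -1039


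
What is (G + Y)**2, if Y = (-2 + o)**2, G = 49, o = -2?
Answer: 4225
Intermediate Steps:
Y = 16 (Y = (-2 - 2)**2 = (-4)**2 = 16)
(G + Y)**2 = (49 + 16)**2 = 65**2 = 4225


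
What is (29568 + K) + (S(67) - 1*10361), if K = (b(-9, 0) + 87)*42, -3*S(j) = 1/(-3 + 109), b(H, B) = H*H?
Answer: 8351633/318 ≈ 26263.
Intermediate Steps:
b(H, B) = H**2
S(j) = -1/318 (S(j) = -1/(3*(-3 + 109)) = -1/3/106 = -1/3*1/106 = -1/318)
K = 7056 (K = ((-9)**2 + 87)*42 = (81 + 87)*42 = 168*42 = 7056)
(29568 + K) + (S(67) - 1*10361) = (29568 + 7056) + (-1/318 - 1*10361) = 36624 + (-1/318 - 10361) = 36624 - 3294799/318 = 8351633/318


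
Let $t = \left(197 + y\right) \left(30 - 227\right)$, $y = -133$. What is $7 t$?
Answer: $-88256$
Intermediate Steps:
$t = -12608$ ($t = \left(197 - 133\right) \left(30 - 227\right) = 64 \left(-197\right) = -12608$)
$7 t = 7 \left(-12608\right) = -88256$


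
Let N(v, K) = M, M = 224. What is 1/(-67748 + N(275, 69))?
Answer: -1/67524 ≈ -1.4810e-5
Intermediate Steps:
N(v, K) = 224
1/(-67748 + N(275, 69)) = 1/(-67748 + 224) = 1/(-67524) = -1/67524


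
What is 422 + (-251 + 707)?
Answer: 878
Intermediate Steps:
422 + (-251 + 707) = 422 + 456 = 878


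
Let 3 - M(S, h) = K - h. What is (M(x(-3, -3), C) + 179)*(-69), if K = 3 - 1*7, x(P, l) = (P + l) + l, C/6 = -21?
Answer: -4140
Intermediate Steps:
C = -126 (C = 6*(-21) = -126)
x(P, l) = P + 2*l
K = -4 (K = 3 - 7 = -4)
M(S, h) = 7 + h (M(S, h) = 3 - (-4 - h) = 3 + (4 + h) = 7 + h)
(M(x(-3, -3), C) + 179)*(-69) = ((7 - 126) + 179)*(-69) = (-119 + 179)*(-69) = 60*(-69) = -4140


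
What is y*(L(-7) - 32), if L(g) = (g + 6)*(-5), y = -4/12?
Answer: 9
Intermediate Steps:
y = -⅓ (y = -4*1/12 = -⅓ ≈ -0.33333)
L(g) = -30 - 5*g (L(g) = (6 + g)*(-5) = -30 - 5*g)
y*(L(-7) - 32) = -((-30 - 5*(-7)) - 32)/3 = -((-30 + 35) - 32)/3 = -(5 - 32)/3 = -⅓*(-27) = 9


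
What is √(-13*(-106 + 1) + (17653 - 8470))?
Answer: 6*√293 ≈ 102.70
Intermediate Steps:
√(-13*(-106 + 1) + (17653 - 8470)) = √(-13*(-105) + 9183) = √(1365 + 9183) = √10548 = 6*√293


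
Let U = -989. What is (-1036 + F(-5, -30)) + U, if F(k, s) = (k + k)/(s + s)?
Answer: -12149/6 ≈ -2024.8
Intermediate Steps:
F(k, s) = k/s (F(k, s) = (2*k)/((2*s)) = (2*k)*(1/(2*s)) = k/s)
(-1036 + F(-5, -30)) + U = (-1036 - 5/(-30)) - 989 = (-1036 - 5*(-1/30)) - 989 = (-1036 + ⅙) - 989 = -6215/6 - 989 = -12149/6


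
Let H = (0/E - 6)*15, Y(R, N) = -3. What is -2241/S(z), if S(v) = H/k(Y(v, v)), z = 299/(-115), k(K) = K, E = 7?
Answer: -747/10 ≈ -74.700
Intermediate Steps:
H = -90 (H = (0/7 - 6)*15 = (0*(⅐) - 6)*15 = (0 - 6)*15 = -6*15 = -90)
z = -13/5 (z = 299*(-1/115) = -13/5 ≈ -2.6000)
S(v) = 30 (S(v) = -90/(-3) = -90*(-⅓) = 30)
-2241/S(z) = -2241/30 = -2241*1/30 = -747/10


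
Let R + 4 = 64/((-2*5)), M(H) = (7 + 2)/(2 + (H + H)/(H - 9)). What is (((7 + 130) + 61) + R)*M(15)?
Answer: 1206/5 ≈ 241.20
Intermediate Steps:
M(H) = 9/(2 + 2*H/(-9 + H)) (M(H) = 9/(2 + (2*H)/(-9 + H)) = 9/(2 + 2*H/(-9 + H)))
R = -52/5 (R = -4 + 64/((-2*5)) = -4 + 64/(-10) = -4 + 64*(-⅒) = -4 - 32/5 = -52/5 ≈ -10.400)
(((7 + 130) + 61) + R)*M(15) = (((7 + 130) + 61) - 52/5)*(9*(-9 + 15)/(2*(-9 + 2*15))) = ((137 + 61) - 52/5)*((9/2)*6/(-9 + 30)) = (198 - 52/5)*((9/2)*6/21) = 938*((9/2)*(1/21)*6)/5 = (938/5)*(9/7) = 1206/5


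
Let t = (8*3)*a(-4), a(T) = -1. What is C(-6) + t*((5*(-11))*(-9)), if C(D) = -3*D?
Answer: -11862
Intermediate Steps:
t = -24 (t = (8*3)*(-1) = 24*(-1) = -24)
C(-6) + t*((5*(-11))*(-9)) = -3*(-6) - 24*5*(-11)*(-9) = 18 - (-1320)*(-9) = 18 - 24*495 = 18 - 11880 = -11862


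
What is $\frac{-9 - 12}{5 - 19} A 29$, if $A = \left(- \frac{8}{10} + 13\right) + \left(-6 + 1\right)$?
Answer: $\frac{1566}{5} \approx 313.2$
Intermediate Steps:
$A = \frac{36}{5}$ ($A = \left(\left(-8\right) \frac{1}{10} + 13\right) - 5 = \left(- \frac{4}{5} + 13\right) - 5 = \frac{61}{5} - 5 = \frac{36}{5} \approx 7.2$)
$\frac{-9 - 12}{5 - 19} A 29 = \frac{-9 - 12}{5 - 19} \cdot \frac{36}{5} \cdot 29 = - \frac{21}{-14} \cdot \frac{36}{5} \cdot 29 = \left(-21\right) \left(- \frac{1}{14}\right) \frac{36}{5} \cdot 29 = \frac{3}{2} \cdot \frac{36}{5} \cdot 29 = \frac{54}{5} \cdot 29 = \frac{1566}{5}$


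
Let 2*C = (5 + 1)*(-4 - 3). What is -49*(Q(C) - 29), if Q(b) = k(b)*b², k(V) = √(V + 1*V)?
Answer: 1421 - 21609*I*√42 ≈ 1421.0 - 1.4004e+5*I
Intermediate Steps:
k(V) = √2*√V (k(V) = √(V + V) = √(2*V) = √2*√V)
C = -21 (C = ((5 + 1)*(-4 - 3))/2 = (6*(-7))/2 = (½)*(-42) = -21)
Q(b) = √2*b^(5/2) (Q(b) = (√2*√b)*b² = √2*b^(5/2))
-49*(Q(C) - 29) = -49*(√2*(-21)^(5/2) - 29) = -49*(√2*(441*I*√21) - 29) = -49*(441*I*√42 - 29) = -49*(-29 + 441*I*√42) = 1421 - 21609*I*√42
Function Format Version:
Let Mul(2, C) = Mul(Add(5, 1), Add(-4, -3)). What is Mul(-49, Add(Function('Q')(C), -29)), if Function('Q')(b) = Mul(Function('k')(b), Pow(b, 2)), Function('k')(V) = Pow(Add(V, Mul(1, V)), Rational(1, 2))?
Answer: Add(1421, Mul(-21609, I, Pow(42, Rational(1, 2)))) ≈ Add(1421.0, Mul(-1.4004e+5, I))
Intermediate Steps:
Function('k')(V) = Mul(Pow(2, Rational(1, 2)), Pow(V, Rational(1, 2))) (Function('k')(V) = Pow(Add(V, V), Rational(1, 2)) = Pow(Mul(2, V), Rational(1, 2)) = Mul(Pow(2, Rational(1, 2)), Pow(V, Rational(1, 2))))
C = -21 (C = Mul(Rational(1, 2), Mul(Add(5, 1), Add(-4, -3))) = Mul(Rational(1, 2), Mul(6, -7)) = Mul(Rational(1, 2), -42) = -21)
Function('Q')(b) = Mul(Pow(2, Rational(1, 2)), Pow(b, Rational(5, 2))) (Function('Q')(b) = Mul(Mul(Pow(2, Rational(1, 2)), Pow(b, Rational(1, 2))), Pow(b, 2)) = Mul(Pow(2, Rational(1, 2)), Pow(b, Rational(5, 2))))
Mul(-49, Add(Function('Q')(C), -29)) = Mul(-49, Add(Mul(Pow(2, Rational(1, 2)), Pow(-21, Rational(5, 2))), -29)) = Mul(-49, Add(Mul(Pow(2, Rational(1, 2)), Mul(441, I, Pow(21, Rational(1, 2)))), -29)) = Mul(-49, Add(Mul(441, I, Pow(42, Rational(1, 2))), -29)) = Mul(-49, Add(-29, Mul(441, I, Pow(42, Rational(1, 2))))) = Add(1421, Mul(-21609, I, Pow(42, Rational(1, 2))))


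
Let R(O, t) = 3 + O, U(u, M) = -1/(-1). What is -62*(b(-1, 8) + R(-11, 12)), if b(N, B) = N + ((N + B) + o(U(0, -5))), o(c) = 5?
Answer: -186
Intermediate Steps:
U(u, M) = 1 (U(u, M) = -1*(-1) = 1)
b(N, B) = 5 + B + 2*N (b(N, B) = N + ((N + B) + 5) = N + ((B + N) + 5) = N + (5 + B + N) = 5 + B + 2*N)
-62*(b(-1, 8) + R(-11, 12)) = -62*((5 + 8 + 2*(-1)) + (3 - 11)) = -62*((5 + 8 - 2) - 8) = -62*(11 - 8) = -62*3 = -186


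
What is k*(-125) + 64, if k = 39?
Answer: -4811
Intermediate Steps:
k*(-125) + 64 = 39*(-125) + 64 = -4875 + 64 = -4811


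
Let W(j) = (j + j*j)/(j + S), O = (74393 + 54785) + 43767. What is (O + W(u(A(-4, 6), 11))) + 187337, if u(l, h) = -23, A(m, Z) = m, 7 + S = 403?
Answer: 134385692/373 ≈ 3.6028e+5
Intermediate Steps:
S = 396 (S = -7 + 403 = 396)
O = 172945 (O = 129178 + 43767 = 172945)
W(j) = (j + j**2)/(396 + j) (W(j) = (j + j*j)/(j + 396) = (j + j**2)/(396 + j))
(O + W(u(A(-4, 6), 11))) + 187337 = (172945 - 23*(1 - 23)/(396 - 23)) + 187337 = (172945 - 23*(-22)/373) + 187337 = (172945 - 23*1/373*(-22)) + 187337 = (172945 + 506/373) + 187337 = 64508991/373 + 187337 = 134385692/373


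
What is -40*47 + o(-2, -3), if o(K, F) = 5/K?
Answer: -3765/2 ≈ -1882.5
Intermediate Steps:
-40*47 + o(-2, -3) = -40*47 + 5/(-2) = -1880 + 5*(-1/2) = -1880 - 5/2 = -3765/2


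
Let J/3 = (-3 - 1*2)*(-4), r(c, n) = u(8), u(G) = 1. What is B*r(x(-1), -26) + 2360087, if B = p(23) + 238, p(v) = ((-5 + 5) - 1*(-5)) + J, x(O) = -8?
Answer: 2360390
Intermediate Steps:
r(c, n) = 1
J = 60 (J = 3*((-3 - 1*2)*(-4)) = 3*((-3 - 2)*(-4)) = 3*(-5*(-4)) = 3*20 = 60)
p(v) = 65 (p(v) = ((-5 + 5) - 1*(-5)) + 60 = (0 + 5) + 60 = 5 + 60 = 65)
B = 303 (B = 65 + 238 = 303)
B*r(x(-1), -26) + 2360087 = 303*1 + 2360087 = 303 + 2360087 = 2360390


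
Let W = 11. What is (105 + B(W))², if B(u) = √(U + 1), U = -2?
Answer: (105 + I)² ≈ 11024.0 + 210.0*I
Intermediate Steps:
B(u) = I (B(u) = √(-2 + 1) = √(-1) = I)
(105 + B(W))² = (105 + I)²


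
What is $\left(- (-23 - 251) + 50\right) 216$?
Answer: $69984$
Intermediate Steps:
$\left(- (-23 - 251) + 50\right) 216 = \left(\left(-1\right) \left(-274\right) + 50\right) 216 = \left(274 + 50\right) 216 = 324 \cdot 216 = 69984$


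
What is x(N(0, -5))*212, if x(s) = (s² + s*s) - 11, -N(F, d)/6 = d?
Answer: 379268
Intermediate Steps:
N(F, d) = -6*d
x(s) = -11 + 2*s² (x(s) = (s² + s²) - 11 = 2*s² - 11 = -11 + 2*s²)
x(N(0, -5))*212 = (-11 + 2*(-6*(-5))²)*212 = (-11 + 2*30²)*212 = (-11 + 2*900)*212 = (-11 + 1800)*212 = 1789*212 = 379268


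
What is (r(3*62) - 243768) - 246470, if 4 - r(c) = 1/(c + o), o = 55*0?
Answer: -91183525/186 ≈ -4.9023e+5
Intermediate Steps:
o = 0
r(c) = 4 - 1/c (r(c) = 4 - 1/(c + 0) = 4 - 1/c)
(r(3*62) - 243768) - 246470 = ((4 - 1/(3*62)) - 243768) - 246470 = ((4 - 1/186) - 243768) - 246470 = (743/186 - 243768) - 246470 = -45340105/186 - 246470 = -91183525/186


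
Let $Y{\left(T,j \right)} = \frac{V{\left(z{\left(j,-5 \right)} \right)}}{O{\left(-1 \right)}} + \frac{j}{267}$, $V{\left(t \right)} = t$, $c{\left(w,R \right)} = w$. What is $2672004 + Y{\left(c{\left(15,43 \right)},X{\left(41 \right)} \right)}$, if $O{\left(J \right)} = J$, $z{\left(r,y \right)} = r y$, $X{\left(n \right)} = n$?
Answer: $\frac{713479844}{267} \approx 2.6722 \cdot 10^{6}$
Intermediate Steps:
$Y{\left(T,j \right)} = \frac{1336 j}{267}$ ($Y{\left(T,j \right)} = \frac{j \left(-5\right)}{-1} + \frac{j}{267} = - 5 j \left(-1\right) + j \frac{1}{267} = 5 j + \frac{j}{267} = \frac{1336 j}{267}$)
$2672004 + Y{\left(c{\left(15,43 \right)},X{\left(41 \right)} \right)} = 2672004 + \frac{1336}{267} \cdot 41 = 2672004 + \frac{54776}{267} = \frac{713479844}{267}$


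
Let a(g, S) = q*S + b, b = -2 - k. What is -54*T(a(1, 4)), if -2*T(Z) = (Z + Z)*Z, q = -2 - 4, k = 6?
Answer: 55296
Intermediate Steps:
q = -6
b = -8 (b = -2 - 1*6 = -2 - 6 = -8)
a(g, S) = -8 - 6*S (a(g, S) = -6*S - 8 = -8 - 6*S)
T(Z) = -Z² (T(Z) = -(Z + Z)*Z/2 = -2*Z*Z/2 = -Z²)
-54*T(a(1, 4)) = -(-54)*(-8 - 6*4)² = -(-54)*(-8 - 24)² = -(-54)*(-32)² = -(-54)*1024 = -54*(-1024) = 55296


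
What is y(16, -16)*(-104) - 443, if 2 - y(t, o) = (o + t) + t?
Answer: 1013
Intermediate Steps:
y(t, o) = 2 - o - 2*t (y(t, o) = 2 - ((o + t) + t) = 2 - (o + 2*t) = 2 + (-o - 2*t) = 2 - o - 2*t)
y(16, -16)*(-104) - 443 = (2 - 1*(-16) - 2*16)*(-104) - 443 = (2 + 16 - 32)*(-104) - 443 = -14*(-104) - 443 = 1456 - 443 = 1013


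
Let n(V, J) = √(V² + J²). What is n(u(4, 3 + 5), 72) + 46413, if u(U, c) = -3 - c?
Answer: 46413 + √5305 ≈ 46486.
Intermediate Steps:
n(V, J) = √(J² + V²)
n(u(4, 3 + 5), 72) + 46413 = √(72² + (-3 - (3 + 5))²) + 46413 = √(5184 + (-3 - 1*8)²) + 46413 = √(5184 + (-3 - 8)²) + 46413 = √(5184 + (-11)²) + 46413 = √(5184 + 121) + 46413 = √5305 + 46413 = 46413 + √5305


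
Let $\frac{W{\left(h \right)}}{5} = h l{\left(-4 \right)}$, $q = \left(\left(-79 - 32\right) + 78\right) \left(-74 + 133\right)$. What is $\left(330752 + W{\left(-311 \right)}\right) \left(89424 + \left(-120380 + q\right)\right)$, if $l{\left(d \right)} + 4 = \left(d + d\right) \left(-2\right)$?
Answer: $-10268763076$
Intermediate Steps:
$l{\left(d \right)} = -4 - 4 d$ ($l{\left(d \right)} = -4 + \left(d + d\right) \left(-2\right) = -4 + 2 d \left(-2\right) = -4 - 4 d$)
$q = -1947$ ($q = \left(-111 + 78\right) 59 = \left(-33\right) 59 = -1947$)
$W{\left(h \right)} = 60 h$ ($W{\left(h \right)} = 5 h \left(-4 - -16\right) = 5 h \left(-4 + 16\right) = 5 h 12 = 5 \cdot 12 h = 60 h$)
$\left(330752 + W{\left(-311 \right)}\right) \left(89424 + \left(-120380 + q\right)\right) = \left(330752 + 60 \left(-311\right)\right) \left(89424 - 122327\right) = \left(330752 - 18660\right) \left(89424 - 122327\right) = 312092 \left(-32903\right) = -10268763076$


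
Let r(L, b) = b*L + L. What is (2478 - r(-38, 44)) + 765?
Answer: 4953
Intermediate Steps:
r(L, b) = L + L*b (r(L, b) = L*b + L = L + L*b)
(2478 - r(-38, 44)) + 765 = (2478 - (-38)*(1 + 44)) + 765 = (2478 - (-38)*45) + 765 = (2478 - 1*(-1710)) + 765 = (2478 + 1710) + 765 = 4188 + 765 = 4953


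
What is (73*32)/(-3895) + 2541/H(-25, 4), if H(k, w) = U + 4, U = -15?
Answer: -902081/3895 ≈ -231.60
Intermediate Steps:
H(k, w) = -11 (H(k, w) = -15 + 4 = -11)
(73*32)/(-3895) + 2541/H(-25, 4) = (73*32)/(-3895) + 2541/(-11) = 2336*(-1/3895) + 2541*(-1/11) = -2336/3895 - 231 = -902081/3895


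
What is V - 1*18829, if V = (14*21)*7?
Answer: -16771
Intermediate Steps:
V = 2058 (V = 294*7 = 2058)
V - 1*18829 = 2058 - 1*18829 = 2058 - 18829 = -16771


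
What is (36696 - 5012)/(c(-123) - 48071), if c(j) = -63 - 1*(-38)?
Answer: -7921/12024 ≈ -0.65877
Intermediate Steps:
c(j) = -25 (c(j) = -63 + 38 = -25)
(36696 - 5012)/(c(-123) - 48071) = (36696 - 5012)/(-25 - 48071) = 31684/(-48096) = 31684*(-1/48096) = -7921/12024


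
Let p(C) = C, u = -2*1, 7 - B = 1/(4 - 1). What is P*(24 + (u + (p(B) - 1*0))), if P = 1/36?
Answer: 43/54 ≈ 0.79630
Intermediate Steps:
B = 20/3 (B = 7 - 1/(4 - 1) = 7 - 1/3 = 20/3 ≈ 6.6667)
u = -2
P = 1/36 ≈ 0.027778
P*(24 + (u + (p(B) - 1*0))) = (24 + (-2 + (20/3 - 1*0)))/36 = (24 + (-2 + (20/3 + 0)))/36 = (24 + (-2 + 20/3))/36 = (24 + 14/3)/36 = (1/36)*(86/3) = 43/54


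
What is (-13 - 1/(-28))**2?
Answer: 131769/784 ≈ 168.07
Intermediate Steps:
(-13 - 1/(-28))**2 = (-13 - 1*(-1/28))**2 = (-13 + 1/28)**2 = (-363/28)**2 = 131769/784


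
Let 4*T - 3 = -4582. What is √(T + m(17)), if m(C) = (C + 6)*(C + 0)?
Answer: 3*I*√335/2 ≈ 27.454*I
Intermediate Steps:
T = -4579/4 (T = ¾ + (¼)*(-4582) = ¾ - 2291/2 = -4579/4 ≈ -1144.8)
m(C) = C*(6 + C) (m(C) = (6 + C)*C = C*(6 + C))
√(T + m(17)) = √(-4579/4 + 17*(6 + 17)) = √(-4579/4 + 17*23) = √(-4579/4 + 391) = √(-3015/4) = 3*I*√335/2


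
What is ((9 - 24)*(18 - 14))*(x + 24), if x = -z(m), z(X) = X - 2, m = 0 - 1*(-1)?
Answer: -1500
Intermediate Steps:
m = 1 (m = 0 + 1 = 1)
z(X) = -2 + X
x = 1 (x = -(-2 + 1) = -1*(-1) = 1)
((9 - 24)*(18 - 14))*(x + 24) = ((9 - 24)*(18 - 14))*(1 + 24) = -15*4*25 = -60*25 = -1500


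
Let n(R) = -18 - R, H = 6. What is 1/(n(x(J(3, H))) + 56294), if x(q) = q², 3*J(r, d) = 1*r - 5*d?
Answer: 1/56195 ≈ 1.7795e-5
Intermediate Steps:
J(r, d) = -5*d/3 + r/3 (J(r, d) = (1*r - 5*d)/3 = (r - 5*d)/3 = -5*d/3 + r/3)
1/(n(x(J(3, H))) + 56294) = 1/((-18 - (-5/3*6 + (⅓)*3)²) + 56294) = 1/((-18 - (-10 + 1)²) + 56294) = 1/((-18 - 1*(-9)²) + 56294) = 1/((-18 - 1*81) + 56294) = 1/((-18 - 81) + 56294) = 1/(-99 + 56294) = 1/56195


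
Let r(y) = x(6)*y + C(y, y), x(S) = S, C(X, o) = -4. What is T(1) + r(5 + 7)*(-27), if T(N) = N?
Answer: -1835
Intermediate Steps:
r(y) = -4 + 6*y (r(y) = 6*y - 4 = -4 + 6*y)
T(1) + r(5 + 7)*(-27) = 1 + (-4 + 6*(5 + 7))*(-27) = 1 + (-4 + 6*12)*(-27) = 1 + (-4 + 72)*(-27) = 1 + 68*(-27) = 1 - 1836 = -1835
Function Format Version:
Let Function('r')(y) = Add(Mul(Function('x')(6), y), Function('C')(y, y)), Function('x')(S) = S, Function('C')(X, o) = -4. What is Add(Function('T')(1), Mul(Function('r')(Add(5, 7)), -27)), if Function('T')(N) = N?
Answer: -1835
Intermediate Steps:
Function('r')(y) = Add(-4, Mul(6, y)) (Function('r')(y) = Add(Mul(6, y), -4) = Add(-4, Mul(6, y)))
Add(Function('T')(1), Mul(Function('r')(Add(5, 7)), -27)) = Add(1, Mul(Add(-4, Mul(6, Add(5, 7))), -27)) = Add(1, Mul(Add(-4, Mul(6, 12)), -27)) = Add(1, Mul(Add(-4, 72), -27)) = Add(1, Mul(68, -27)) = Add(1, -1836) = -1835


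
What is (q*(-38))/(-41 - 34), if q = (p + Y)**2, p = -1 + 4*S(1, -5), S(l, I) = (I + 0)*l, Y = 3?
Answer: 4104/25 ≈ 164.16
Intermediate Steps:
S(l, I) = I*l
p = -21 (p = -1 + 4*(-5*1) = -1 + 4*(-5) = -1 - 20 = -21)
q = 324 (q = (-21 + 3)**2 = (-18)**2 = 324)
(q*(-38))/(-41 - 34) = (324*(-38))/(-41 - 34) = -12312/(-75) = -12312*(-1/75) = 4104/25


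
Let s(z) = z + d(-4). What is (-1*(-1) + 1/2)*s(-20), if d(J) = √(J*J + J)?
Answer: -30 + 3*√3 ≈ -24.804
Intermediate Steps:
d(J) = √(J + J²) (d(J) = √(J² + J) = √(J + J²))
s(z) = z + 2*√3 (s(z) = z + √(-4*(1 - 4)) = z + √(-4*(-3)) = z + √12 = z + 2*√3)
(-1*(-1) + 1/2)*s(-20) = (-1*(-1) + 1/2)*(-20 + 2*√3) = (1 + ½)*(-20 + 2*√3) = 3*(-20 + 2*√3)/2 = -30 + 3*√3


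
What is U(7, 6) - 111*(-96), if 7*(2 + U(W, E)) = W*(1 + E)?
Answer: 10661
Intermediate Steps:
U(W, E) = -2 + W*(1 + E)/7 (U(W, E) = -2 + (W*(1 + E))/7 = -2 + W*(1 + E)/7)
U(7, 6) - 111*(-96) = (-2 + (⅐)*7 + (⅐)*6*7) - 111*(-96) = (-2 + 1 + 6) + 10656 = 5 + 10656 = 10661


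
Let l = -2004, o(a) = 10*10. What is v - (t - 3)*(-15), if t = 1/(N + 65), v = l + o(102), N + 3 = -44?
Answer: -11689/6 ≈ -1948.2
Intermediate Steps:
N = -47 (N = -3 - 44 = -47)
o(a) = 100
v = -1904 (v = -2004 + 100 = -1904)
t = 1/18 (t = 1/(-47 + 65) = 1/18 ≈ 0.055556)
v - (t - 3)*(-15) = -1904 - (1/18 - 3)*(-15) = -1904 - (-53)*(-15)/18 = -1904 - 1*265/6 = -1904 - 265/6 = -11689/6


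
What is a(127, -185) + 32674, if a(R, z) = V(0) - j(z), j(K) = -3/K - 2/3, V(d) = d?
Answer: 18134431/555 ≈ 32675.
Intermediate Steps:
j(K) = -⅔ - 3/K (j(K) = -3/K - 2*⅓ = -3/K - ⅔ = -⅔ - 3/K)
a(R, z) = ⅔ + 3/z (a(R, z) = 0 - (-⅔ - 3/z) = 0 + (⅔ + 3/z) = ⅔ + 3/z)
a(127, -185) + 32674 = (⅔ + 3/(-185)) + 32674 = (⅔ + 3*(-1/185)) + 32674 = (⅔ - 3/185) + 32674 = 361/555 + 32674 = 18134431/555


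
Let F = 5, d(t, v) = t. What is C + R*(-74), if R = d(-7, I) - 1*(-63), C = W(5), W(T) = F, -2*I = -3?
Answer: -4139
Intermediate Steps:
I = 3/2 (I = -½*(-3) = 3/2 ≈ 1.5000)
W(T) = 5
C = 5
R = 56 (R = -7 - 1*(-63) = -7 + 63 = 56)
C + R*(-74) = 5 + 56*(-74) = 5 - 4144 = -4139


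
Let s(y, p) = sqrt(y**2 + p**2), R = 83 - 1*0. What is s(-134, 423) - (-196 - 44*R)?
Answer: 3848 + 13*sqrt(1165) ≈ 4291.7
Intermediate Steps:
R = 83 (R = 83 + 0 = 83)
s(y, p) = sqrt(p**2 + y**2)
s(-134, 423) - (-196 - 44*R) = sqrt(423**2 + (-134)**2) - (-196 - 44*83) = sqrt(178929 + 17956) - (-196 - 3652) = sqrt(196885) - 1*(-3848) = 13*sqrt(1165) + 3848 = 3848 + 13*sqrt(1165)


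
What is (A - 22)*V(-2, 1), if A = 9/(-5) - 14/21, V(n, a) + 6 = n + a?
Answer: 2569/15 ≈ 171.27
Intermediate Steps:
V(n, a) = -6 + a + n (V(n, a) = -6 + (n + a) = -6 + (a + n) = -6 + a + n)
A = -37/15 (A = 9*(-1/5) - 14*1/21 = -9/5 - 2/3 = -37/15 ≈ -2.4667)
(A - 22)*V(-2, 1) = (-37/15 - 22)*(-6 + 1 - 2) = -367/15*(-7) = 2569/15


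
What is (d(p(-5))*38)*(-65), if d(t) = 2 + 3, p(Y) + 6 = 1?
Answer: -12350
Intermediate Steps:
p(Y) = -5 (p(Y) = -6 + 1 = -5)
d(t) = 5
(d(p(-5))*38)*(-65) = (5*38)*(-65) = 190*(-65) = -12350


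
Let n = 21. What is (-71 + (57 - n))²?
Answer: 1225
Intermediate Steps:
(-71 + (57 - n))² = (-71 + (57 - 1*21))² = (-71 + (57 - 21))² = (-71 + 36)² = (-35)² = 1225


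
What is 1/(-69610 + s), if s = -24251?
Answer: -1/93861 ≈ -1.0654e-5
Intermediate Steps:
1/(-69610 + s) = 1/(-69610 - 24251) = 1/(-93861) = -1/93861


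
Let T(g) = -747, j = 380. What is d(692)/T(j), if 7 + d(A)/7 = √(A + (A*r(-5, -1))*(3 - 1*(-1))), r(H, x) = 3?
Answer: 49/747 - 14*√2249/747 ≈ -0.82320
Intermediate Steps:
d(A) = -49 + 7*√13*√A (d(A) = -49 + 7*√(A + (A*3)*(3 - 1*(-1))) = -49 + 7*√(A + (3*A)*(3 + 1)) = -49 + 7*√(A + (3*A)*4) = -49 + 7*√(A + 12*A) = -49 + 7*√(13*A) = -49 + 7*(√13*√A) = -49 + 7*√13*√A)
d(692)/T(j) = (-49 + 7*√13*√692)/(-747) = (-49 + 7*√13*(2*√173))*(-1/747) = (-49 + 14*√2249)*(-1/747) = 49/747 - 14*√2249/747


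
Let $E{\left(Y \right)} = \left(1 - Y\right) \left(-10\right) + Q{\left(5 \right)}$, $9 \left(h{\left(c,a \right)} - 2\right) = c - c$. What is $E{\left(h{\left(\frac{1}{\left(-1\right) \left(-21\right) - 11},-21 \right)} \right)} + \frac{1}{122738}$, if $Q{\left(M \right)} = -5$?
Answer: $\frac{613691}{122738} \approx 5.0$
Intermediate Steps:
$h{\left(c,a \right)} = 2$ ($h{\left(c,a \right)} = 2 + \frac{c - c}{9} = 2 + \frac{1}{9} \cdot 0 = 2 + 0 = 2$)
$E{\left(Y \right)} = -15 + 10 Y$ ($E{\left(Y \right)} = \left(1 - Y\right) \left(-10\right) - 5 = \left(-10 + 10 Y\right) - 5 = -15 + 10 Y$)
$E{\left(h{\left(\frac{1}{\left(-1\right) \left(-21\right) - 11},-21 \right)} \right)} + \frac{1}{122738} = \left(-15 + 10 \cdot 2\right) + \frac{1}{122738} = \left(-15 + 20\right) + \frac{1}{122738} = 5 + \frac{1}{122738} = \frac{613691}{122738}$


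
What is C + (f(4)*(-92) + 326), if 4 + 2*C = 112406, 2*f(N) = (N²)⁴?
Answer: -2958129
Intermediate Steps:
f(N) = N⁸/2 (f(N) = (N²)⁴/2 = N⁸/2)
C = 56201 (C = -2 + (½)*112406 = -2 + 56203 = 56201)
C + (f(4)*(-92) + 326) = 56201 + (((½)*4⁸)*(-92) + 326) = 56201 + (((½)*65536)*(-92) + 326) = 56201 + (32768*(-92) + 326) = 56201 + (-3014656 + 326) = 56201 - 3014330 = -2958129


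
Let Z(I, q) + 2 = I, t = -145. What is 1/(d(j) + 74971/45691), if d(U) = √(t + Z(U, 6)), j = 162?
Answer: -3425499961/25694361374 + 2087667481*√15/25694361374 ≈ 0.18136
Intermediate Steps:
Z(I, q) = -2 + I
d(U) = √(-147 + U) (d(U) = √(-145 + (-2 + U)) = √(-147 + U))
1/(d(j) + 74971/45691) = 1/(√(-147 + 162) + 74971/45691) = 1/(√15 + 74971*(1/45691)) = 1/(√15 + 74971/45691) = 1/(74971/45691 + √15)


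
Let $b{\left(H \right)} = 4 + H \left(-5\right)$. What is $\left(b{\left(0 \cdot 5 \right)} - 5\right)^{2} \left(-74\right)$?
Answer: $-74$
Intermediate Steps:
$b{\left(H \right)} = 4 - 5 H$
$\left(b{\left(0 \cdot 5 \right)} - 5\right)^{2} \left(-74\right) = \left(\left(4 - 5 \cdot 0 \cdot 5\right) - 5\right)^{2} \left(-74\right) = \left(\left(4 - 0\right) - 5\right)^{2} \left(-74\right) = \left(\left(4 + 0\right) - 5\right)^{2} \left(-74\right) = \left(4 - 5\right)^{2} \left(-74\right) = \left(-1\right)^{2} \left(-74\right) = 1 \left(-74\right) = -74$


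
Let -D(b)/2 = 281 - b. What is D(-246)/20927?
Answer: -62/1231 ≈ -0.050366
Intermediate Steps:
D(b) = -562 + 2*b (D(b) = -2*(281 - b) = -562 + 2*b)
D(-246)/20927 = (-562 + 2*(-246))/20927 = (-562 - 492)*(1/20927) = -1054*1/20927 = -62/1231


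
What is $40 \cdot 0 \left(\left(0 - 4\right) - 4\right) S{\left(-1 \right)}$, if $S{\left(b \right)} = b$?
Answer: $0$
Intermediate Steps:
$40 \cdot 0 \left(\left(0 - 4\right) - 4\right) S{\left(-1 \right)} = 40 \cdot 0 \left(\left(0 - 4\right) - 4\right) \left(-1\right) = 40 \cdot 0 \left(-4 - 4\right) \left(-1\right) = 40 \cdot 0 \left(-8\right) \left(-1\right) = 40 \cdot 0 \left(-1\right) = 0 \left(-1\right) = 0$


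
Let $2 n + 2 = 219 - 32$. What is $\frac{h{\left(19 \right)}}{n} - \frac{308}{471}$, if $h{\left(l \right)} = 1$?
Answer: $- \frac{56038}{87135} \approx -0.64312$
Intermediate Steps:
$n = \frac{185}{2}$ ($n = -1 + \frac{219 - 32}{2} = -1 + \frac{1}{2} \cdot 187 = -1 + \frac{187}{2} = \frac{185}{2} \approx 92.5$)
$\frac{h{\left(19 \right)}}{n} - \frac{308}{471} = 1 \frac{1}{\frac{185}{2}} - \frac{308}{471} = 1 \cdot \frac{2}{185} - \frac{308}{471} = \frac{2}{185} - \frac{308}{471} = - \frac{56038}{87135}$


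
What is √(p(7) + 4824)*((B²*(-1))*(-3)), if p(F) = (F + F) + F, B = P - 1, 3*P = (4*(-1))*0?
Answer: 3*√4845 ≈ 208.82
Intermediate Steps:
P = 0 (P = ((4*(-1))*0)/3 = (-4*0)/3 = (⅓)*0 = 0)
B = -1 (B = 0 - 1 = -1)
p(F) = 3*F (p(F) = 2*F + F = 3*F)
√(p(7) + 4824)*((B²*(-1))*(-3)) = √(3*7 + 4824)*(((-1)²*(-1))*(-3)) = √(21 + 4824)*((1*(-1))*(-3)) = √4845*(-1*(-3)) = √4845*3 = 3*√4845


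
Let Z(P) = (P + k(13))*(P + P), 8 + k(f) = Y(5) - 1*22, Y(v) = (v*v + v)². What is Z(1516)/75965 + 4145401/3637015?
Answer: 5325270425249/55257168895 ≈ 96.372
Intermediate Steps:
Y(v) = (v + v²)² (Y(v) = (v² + v)² = (v + v²)²)
k(f) = 870 (k(f) = -8 + (5²*(1 + 5)² - 1*22) = -8 + (25*6² - 22) = -8 + (25*36 - 22) = -8 + (900 - 22) = -8 + 878 = 870)
Z(P) = 2*P*(870 + P) (Z(P) = (P + 870)*(P + P) = (870 + P)*(2*P) = 2*P*(870 + P))
Z(1516)/75965 + 4145401/3637015 = (2*1516*(870 + 1516))/75965 + 4145401/3637015 = (2*1516*2386)*(1/75965) + 4145401*(1/3637015) = 7234352*(1/75965) + 4145401/3637015 = 7234352/75965 + 4145401/3637015 = 5325270425249/55257168895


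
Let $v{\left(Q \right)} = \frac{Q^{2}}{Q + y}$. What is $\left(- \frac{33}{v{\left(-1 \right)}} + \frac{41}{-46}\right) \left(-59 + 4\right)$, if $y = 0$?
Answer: $- \frac{81235}{46} \approx -1766.0$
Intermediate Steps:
$v{\left(Q \right)} = Q$ ($v{\left(Q \right)} = \frac{Q^{2}}{Q + 0} = \frac{Q^{2}}{Q} = Q$)
$\left(- \frac{33}{v{\left(-1 \right)}} + \frac{41}{-46}\right) \left(-59 + 4\right) = \left(- \frac{33}{-1} + \frac{41}{-46}\right) \left(-59 + 4\right) = \left(\left(-33\right) \left(-1\right) + 41 \left(- \frac{1}{46}\right)\right) \left(-55\right) = \left(33 - \frac{41}{46}\right) \left(-55\right) = \frac{1477}{46} \left(-55\right) = - \frac{81235}{46}$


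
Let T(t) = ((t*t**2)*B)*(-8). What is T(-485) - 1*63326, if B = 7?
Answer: 6388647674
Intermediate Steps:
T(t) = -56*t**3 (T(t) = ((t*t**2)*7)*(-8) = (t**3*7)*(-8) = (7*t**3)*(-8) = -56*t**3)
T(-485) - 1*63326 = -56*(-485)**3 - 1*63326 = -56*(-114084125) - 63326 = 6388711000 - 63326 = 6388647674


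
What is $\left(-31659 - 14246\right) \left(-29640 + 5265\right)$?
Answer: $1118934375$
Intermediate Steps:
$\left(-31659 - 14246\right) \left(-29640 + 5265\right) = \left(-45905\right) \left(-24375\right) = 1118934375$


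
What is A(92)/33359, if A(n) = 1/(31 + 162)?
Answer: 1/6438287 ≈ 1.5532e-7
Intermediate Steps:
A(n) = 1/193
A(92)/33359 = (1/193)/33359 = (1/193)*(1/33359) = 1/6438287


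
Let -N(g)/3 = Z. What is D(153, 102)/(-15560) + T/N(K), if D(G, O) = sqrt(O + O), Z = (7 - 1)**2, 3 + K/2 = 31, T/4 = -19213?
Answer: 19213/27 - sqrt(51)/7780 ≈ 711.59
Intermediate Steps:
T = -76852 (T = 4*(-19213) = -76852)
K = 56 (K = -6 + 2*31 = -6 + 62 = 56)
Z = 36 (Z = 6**2 = 36)
N(g) = -108 (N(g) = -3*36 = -108)
D(G, O) = sqrt(2)*sqrt(O) (D(G, O) = sqrt(2*O) = sqrt(2)*sqrt(O))
D(153, 102)/(-15560) + T/N(K) = (sqrt(2)*sqrt(102))/(-15560) - 76852/(-108) = (2*sqrt(51))*(-1/15560) - 76852*(-1/108) = -sqrt(51)/7780 + 19213/27 = 19213/27 - sqrt(51)/7780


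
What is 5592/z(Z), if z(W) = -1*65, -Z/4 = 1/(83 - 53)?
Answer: -5592/65 ≈ -86.031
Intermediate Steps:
Z = -2/15 (Z = -4/(83 - 53) = -4/30 = -4*1/30 = -2/15 ≈ -0.13333)
z(W) = -65
5592/z(Z) = 5592/(-65) = 5592*(-1/65) = -5592/65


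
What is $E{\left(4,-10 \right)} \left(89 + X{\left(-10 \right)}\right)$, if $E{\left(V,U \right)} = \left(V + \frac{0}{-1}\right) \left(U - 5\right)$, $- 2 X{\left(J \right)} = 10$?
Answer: $-5040$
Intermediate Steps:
$X{\left(J \right)} = -5$ ($X{\left(J \right)} = \left(- \frac{1}{2}\right) 10 = -5$)
$E{\left(V,U \right)} = V \left(-5 + U\right)$ ($E{\left(V,U \right)} = \left(V + 0 \left(-1\right)\right) \left(-5 + U\right) = \left(V + 0\right) \left(-5 + U\right) = V \left(-5 + U\right)$)
$E{\left(4,-10 \right)} \left(89 + X{\left(-10 \right)}\right) = 4 \left(-5 - 10\right) \left(89 - 5\right) = 4 \left(-15\right) 84 = \left(-60\right) 84 = -5040$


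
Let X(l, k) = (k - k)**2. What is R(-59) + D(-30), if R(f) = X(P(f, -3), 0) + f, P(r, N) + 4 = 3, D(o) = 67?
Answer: 8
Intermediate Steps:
P(r, N) = -1 (P(r, N) = -4 + 3 = -1)
X(l, k) = 0 (X(l, k) = 0**2 = 0)
R(f) = f (R(f) = 0 + f = f)
R(-59) + D(-30) = -59 + 67 = 8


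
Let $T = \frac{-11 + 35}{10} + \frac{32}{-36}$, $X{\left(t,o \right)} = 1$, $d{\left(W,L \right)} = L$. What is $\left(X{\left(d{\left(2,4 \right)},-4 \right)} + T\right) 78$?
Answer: $\frac{2938}{15} \approx 195.87$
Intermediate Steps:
$T = \frac{68}{45}$ ($T = 24 \cdot \frac{1}{10} + 32 \left(- \frac{1}{36}\right) = \frac{12}{5} - \frac{8}{9} = \frac{68}{45} \approx 1.5111$)
$\left(X{\left(d{\left(2,4 \right)},-4 \right)} + T\right) 78 = \left(1 + \frac{68}{45}\right) 78 = \frac{113}{45} \cdot 78 = \frac{2938}{15}$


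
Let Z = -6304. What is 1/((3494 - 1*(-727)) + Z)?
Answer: -1/2083 ≈ -0.00048008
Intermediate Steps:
1/((3494 - 1*(-727)) + Z) = 1/((3494 - 1*(-727)) - 6304) = 1/((3494 + 727) - 6304) = 1/(4221 - 6304) = 1/(-2083) = -1/2083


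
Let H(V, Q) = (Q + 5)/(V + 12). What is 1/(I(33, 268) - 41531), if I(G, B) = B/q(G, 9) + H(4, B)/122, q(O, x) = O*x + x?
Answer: -298656/12403178999 ≈ -2.4079e-5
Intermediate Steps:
H(V, Q) = (5 + Q)/(12 + V)
q(O, x) = x + O*x
I(G, B) = 5/1952 + B/1952 + B/(9 + 9*G) (I(G, B) = B/((9*(1 + G))) + ((5 + B)/(12 + 4))/122 = B/(9 + 9*G) + ((5 + B)/16)*(1/122) = B/(9 + 9*G) + (5/16 + B/16)*(1/122) = B/(9 + 9*G) + (5/1952 + B/1952) = 5/1952 + B/1952 + B/(9 + 9*G))
1/(I(33, 268) - 41531) = 1/(((⅑)*268 + (1 + 33)*(5 + 268)/1952)/(1 + 33) - 41531) = 1/((268/9 + (1/1952)*34*273)/34 - 41531) = 1/((268/9 + 4641/976)/34 - 41531) = 1/((1/34)*(303337/8784) - 41531) = 1/(303337/298656 - 41531) = 1/(-12403178999/298656) = -298656/12403178999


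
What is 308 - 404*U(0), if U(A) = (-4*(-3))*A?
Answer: 308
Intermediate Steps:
U(A) = 12*A
308 - 404*U(0) = 308 - 4848*0 = 308 - 404*0 = 308 + 0 = 308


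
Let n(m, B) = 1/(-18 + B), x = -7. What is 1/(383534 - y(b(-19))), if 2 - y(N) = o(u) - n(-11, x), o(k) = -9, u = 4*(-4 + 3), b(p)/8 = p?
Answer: 25/9588076 ≈ 2.6074e-6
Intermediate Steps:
b(p) = 8*p
u = -4 (u = 4*(-1) = -4)
y(N) = 274/25 (y(N) = 2 - (-9 - 1/(-18 - 7)) = 2 - (-9 - 1/(-25)) = 2 - (-9 - 1*(-1/25)) = 2 - (-9 + 1/25) = 2 - 1*(-224/25) = 2 + 224/25 = 274/25)
1/(383534 - y(b(-19))) = 1/(383534 - 1*274/25) = 1/(383534 - 274/25) = 1/(9588076/25) = 25/9588076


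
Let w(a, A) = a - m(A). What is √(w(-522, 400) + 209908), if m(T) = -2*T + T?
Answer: √209786 ≈ 458.02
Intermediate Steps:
m(T) = -T
w(a, A) = A + a (w(a, A) = a - (-1)*A = a + A = A + a)
√(w(-522, 400) + 209908) = √((400 - 522) + 209908) = √(-122 + 209908) = √209786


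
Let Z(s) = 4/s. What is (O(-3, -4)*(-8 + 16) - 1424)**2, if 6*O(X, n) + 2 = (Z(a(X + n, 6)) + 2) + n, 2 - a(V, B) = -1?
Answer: 165071104/81 ≈ 2.0379e+6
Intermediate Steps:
a(V, B) = 3 (a(V, B) = 2 - 1*(-1) = 2 + 1 = 3)
O(X, n) = 2/9 + n/6 (O(X, n) = -1/3 + ((4/3 + 2) + n)/6 = -1/3 + (10/3 + n)/6 = -1/3 + (5/9 + n/6) = 2/9 + n/6)
(O(-3, -4)*(-8 + 16) - 1424)**2 = ((2/9 + (1/6)*(-4))*(-8 + 16) - 1424)**2 = ((2/9 - 2/3)*8 - 1424)**2 = (-4/9*8 - 1424)**2 = (-32/9 - 1424)**2 = (-12848/9)**2 = 165071104/81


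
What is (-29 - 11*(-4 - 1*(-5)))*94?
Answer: -3760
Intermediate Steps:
(-29 - 11*(-4 - 1*(-5)))*94 = (-29 - 11*(-4 + 5))*94 = (-29 - 11*1)*94 = (-29 - 11)*94 = -40*94 = -3760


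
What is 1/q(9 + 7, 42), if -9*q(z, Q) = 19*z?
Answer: -9/304 ≈ -0.029605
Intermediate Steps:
q(z, Q) = -19*z/9
1/q(9 + 7, 42) = 1/(-19*(9 + 7)/9) = 1/(-19/9*16) = 1/(-304/9) = -9/304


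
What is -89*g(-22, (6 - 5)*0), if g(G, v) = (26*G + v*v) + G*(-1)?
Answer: 48950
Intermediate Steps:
g(G, v) = v² + 25*G (g(G, v) = (26*G + v²) - G = (v² + 26*G) - G = v² + 25*G)
-89*g(-22, (6 - 5)*0) = -89*(((6 - 5)*0)² + 25*(-22)) = -89*((1*0)² - 550) = -89*(0² - 550) = -89*(0 - 550) = -89*(-550) = 48950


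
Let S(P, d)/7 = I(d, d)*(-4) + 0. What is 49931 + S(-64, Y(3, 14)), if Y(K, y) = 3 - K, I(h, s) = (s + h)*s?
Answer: 49931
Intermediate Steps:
I(h, s) = s*(h + s) (I(h, s) = (h + s)*s = s*(h + s))
S(P, d) = -56*d**2 (S(P, d) = 7*((d*(d + d))*(-4) + 0) = 7*((d*(2*d))*(-4) + 0) = 7*((2*d**2)*(-4) + 0) = 7*(-8*d**2 + 0) = 7*(-8*d**2) = -56*d**2)
49931 + S(-64, Y(3, 14)) = 49931 - 56*(3 - 1*3)**2 = 49931 - 56*(3 - 3)**2 = 49931 - 56*0**2 = 49931 - 56*0 = 49931 + 0 = 49931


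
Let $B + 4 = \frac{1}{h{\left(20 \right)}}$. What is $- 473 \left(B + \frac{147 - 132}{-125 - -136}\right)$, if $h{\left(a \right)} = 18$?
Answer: $\frac{21973}{18} \approx 1220.7$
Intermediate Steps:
$B = - \frac{71}{18}$ ($B = -4 + \frac{1}{18} = - \frac{71}{18} \approx -3.9444$)
$- 473 \left(B + \frac{147 - 132}{-125 - -136}\right) = - 473 \left(- \frac{71}{18} + \frac{147 - 132}{-125 - -136}\right) = - 473 \left(- \frac{71}{18} + \frac{15}{-125 + 136}\right) = - 473 \left(- \frac{71}{18} + \frac{15}{11}\right) = \left(-473\right) \left(- \frac{511}{198}\right) = \frac{21973}{18}$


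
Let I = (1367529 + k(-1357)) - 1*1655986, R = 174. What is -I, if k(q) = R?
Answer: 288283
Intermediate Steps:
k(q) = 174
I = -288283 (I = (1367529 + 174) - 1*1655986 = 1367703 - 1655986 = -288283)
-I = -1*(-288283) = 288283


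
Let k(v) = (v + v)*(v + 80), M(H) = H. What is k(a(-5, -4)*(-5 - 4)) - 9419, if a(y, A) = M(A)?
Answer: -1067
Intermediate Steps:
a(y, A) = A
k(v) = 2*v*(80 + v) (k(v) = (2*v)*(80 + v) = 2*v*(80 + v))
k(a(-5, -4)*(-5 - 4)) - 9419 = 2*(-4*(-5 - 4))*(80 - 4*(-5 - 4)) - 9419 = 2*(-4*(-9))*(80 - 4*(-9)) - 9419 = 2*36*(80 + 36) - 9419 = 2*36*116 - 9419 = 8352 - 9419 = -1067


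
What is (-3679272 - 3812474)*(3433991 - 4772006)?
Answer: 10024068524190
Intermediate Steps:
(-3679272 - 3812474)*(3433991 - 4772006) = -7491746*(-1338015) = 10024068524190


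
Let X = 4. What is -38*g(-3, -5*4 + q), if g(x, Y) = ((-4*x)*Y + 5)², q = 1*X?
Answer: -1328822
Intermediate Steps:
q = 4 (q = 1*4 = 4)
g(x, Y) = (5 - 4*Y*x)² (g(x, Y) = (-4*Y*x + 5)² = (5 - 4*Y*x)²)
-38*g(-3, -5*4 + q) = -38*(-5 + 4*(-5*4 + 4)*(-3))² = -38*(-5 + 4*(-20 + 4)*(-3))² = -38*(-5 + 4*(-16)*(-3))² = -38*(-5 + 192)² = -38*187² = -38*34969 = -1328822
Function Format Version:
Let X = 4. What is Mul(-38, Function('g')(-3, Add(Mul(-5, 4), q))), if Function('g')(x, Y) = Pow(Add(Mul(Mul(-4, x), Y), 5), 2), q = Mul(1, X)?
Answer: -1328822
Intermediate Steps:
q = 4 (q = Mul(1, 4) = 4)
Function('g')(x, Y) = Pow(Add(5, Mul(-4, Y, x)), 2) (Function('g')(x, Y) = Pow(Add(Mul(-4, Y, x), 5), 2) = Pow(Add(5, Mul(-4, Y, x)), 2))
Mul(-38, Function('g')(-3, Add(Mul(-5, 4), q))) = Mul(-38, Pow(Add(-5, Mul(4, Add(Mul(-5, 4), 4), -3)), 2)) = Mul(-38, Pow(Add(-5, Mul(4, Add(-20, 4), -3)), 2)) = Mul(-38, Pow(Add(-5, Mul(4, -16, -3)), 2)) = Mul(-38, Pow(Add(-5, 192), 2)) = Mul(-38, Pow(187, 2)) = Mul(-38, 34969) = -1328822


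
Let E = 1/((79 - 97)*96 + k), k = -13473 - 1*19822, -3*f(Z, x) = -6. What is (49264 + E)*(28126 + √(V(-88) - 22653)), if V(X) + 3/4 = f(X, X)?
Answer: 48527842994946/35023 + 1725373071*I*√90607/70046 ≈ 1.3856e+9 + 7.4145e+6*I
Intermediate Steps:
f(Z, x) = 2 (f(Z, x) = -⅓*(-6) = 2)
V(X) = 5/4 (V(X) = -¾ + 2 = 5/4)
k = -33295 (k = -13473 - 19822 = -33295)
E = -1/35023 (E = 1/((79 - 97)*96 - 33295) = 1/(-18*96 - 33295) = 1/(-1728 - 33295) = 1/(-35023) = -1/35023 ≈ -2.8553e-5)
(49264 + E)*(28126 + √(V(-88) - 22653)) = (49264 - 1/35023)*(28126 + √(5/4 - 22653)) = 1725373071*(28126 + √(-90607/4))/35023 = 1725373071*(28126 + I*√90607/2)/35023 = 48527842994946/35023 + 1725373071*I*√90607/70046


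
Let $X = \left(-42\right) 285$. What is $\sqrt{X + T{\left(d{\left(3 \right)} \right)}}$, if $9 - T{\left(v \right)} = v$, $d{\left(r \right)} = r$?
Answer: $2 i \sqrt{2991} \approx 109.38 i$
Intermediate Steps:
$X = -11970$
$T{\left(v \right)} = 9 - v$
$\sqrt{X + T{\left(d{\left(3 \right)} \right)}} = \sqrt{-11970 + \left(9 - 3\right)} = \sqrt{-11970 + 6} = \sqrt{-11964} = 2 i \sqrt{2991}$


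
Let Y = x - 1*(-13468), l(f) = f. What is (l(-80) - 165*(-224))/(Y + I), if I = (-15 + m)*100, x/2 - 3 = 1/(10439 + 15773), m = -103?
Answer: 96669856/4387889 ≈ 22.031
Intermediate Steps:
x = 78637/13106 (x = 6 + 2/(10439 + 15773) = 6 + 2/26212 = 6 + 2*(1/26212) = 6 + 1/13106 = 78637/13106 ≈ 6.0001)
Y = 176590245/13106 (Y = 78637/13106 - 1*(-13468) = 78637/13106 + 13468 = 176590245/13106 ≈ 13474.)
I = -11800 (I = (-15 - 103)*100 = -118*100 = -11800)
(l(-80) - 165*(-224))/(Y + I) = (-80 - 165*(-224))/(176590245/13106 - 11800) = (-80 + 36960)/(21939445/13106) = 36880*(13106/21939445) = 96669856/4387889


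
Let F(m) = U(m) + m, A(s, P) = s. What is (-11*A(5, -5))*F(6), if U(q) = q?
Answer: -660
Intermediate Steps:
F(m) = 2*m (F(m) = m + m = 2*m)
(-11*A(5, -5))*F(6) = (-11*5)*(2*6) = -55*12 = -660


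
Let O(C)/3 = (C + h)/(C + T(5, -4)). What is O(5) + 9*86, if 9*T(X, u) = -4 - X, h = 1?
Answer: 1557/2 ≈ 778.50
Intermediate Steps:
T(X, u) = -4/9 - X/9 (T(X, u) = (-4 - X)/9 = -4/9 - X/9)
O(C) = 3*(1 + C)/(-1 + C) (O(C) = 3*((C + 1)/(C + (-4/9 - 1/9*5))) = 3*((1 + C)/(C + (-4/9 - 5/9))) = 3*((1 + C)/(C - 1)) = 3*((1 + C)/(-1 + C)) = 3*(1 + C)/(-1 + C))
O(5) + 9*86 = 3*(1 + 5)/(-1 + 5) + 9*86 = 3*6/4 + 774 = 3*(1/4)*6 + 774 = 9/2 + 774 = 1557/2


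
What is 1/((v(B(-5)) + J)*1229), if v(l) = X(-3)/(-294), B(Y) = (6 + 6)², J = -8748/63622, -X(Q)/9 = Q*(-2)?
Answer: 1558739/88454817 ≈ 0.017622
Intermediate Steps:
X(Q) = 18*Q (X(Q) = -9*Q*(-2) = -(-18)*Q = 18*Q)
J = -4374/31811 (J = -8748*1/63622 = -4374/31811 ≈ -0.13750)
B(Y) = 144 (B(Y) = 12² = 144)
v(l) = 9/49 (v(l) = (18*(-3))/(-294) = -54*(-1/294) = 9/49)
1/((v(B(-5)) + J)*1229) = 1/((9/49 - 4374/31811)*1229) = (1/1229)/(71973/1558739) = (1558739/71973)*(1/1229) = 1558739/88454817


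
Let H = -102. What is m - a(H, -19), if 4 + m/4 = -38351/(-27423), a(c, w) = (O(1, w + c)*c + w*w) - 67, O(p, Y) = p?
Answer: -5550580/27423 ≈ -202.41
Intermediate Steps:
a(c, w) = -67 + c + w² (a(c, w) = (1*c + w*w) - 67 = (c + w²) - 67 = -67 + c + w²)
m = -285364/27423 (m = -16 + 4*(-38351/(-27423)) = -16 + 4*(-38351*(-1/27423)) = -16 + 4*(38351/27423) = -16 + 153404/27423 = -285364/27423 ≈ -10.406)
m - a(H, -19) = -285364/27423 - (-67 - 102 + (-19)²) = -285364/27423 - (-67 - 102 + 361) = -285364/27423 - 1*192 = -285364/27423 - 192 = -5550580/27423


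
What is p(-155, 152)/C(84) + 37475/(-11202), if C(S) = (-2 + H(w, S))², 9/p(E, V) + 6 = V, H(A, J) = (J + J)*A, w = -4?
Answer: -1242751445891/371482381896 ≈ -3.3454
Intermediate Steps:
H(A, J) = 2*A*J (H(A, J) = (2*J)*A = 2*A*J)
p(E, V) = 9/(-6 + V)
C(S) = (-2 - 8*S)² (C(S) = (-2 + 2*(-4)*S)² = (-2 - 8*S)²)
p(-155, 152)/C(84) + 37475/(-11202) = (9/(-6 + 152))/((4*(1 + 4*84)²)) + 37475/(-11202) = (9/146)/((4*(1 + 336)²)) + 37475*(-1/11202) = (9*(1/146))/((4*337²)) - 37475/11202 = 9/(146*((4*113569))) - 37475/11202 = (9/146)/454276 - 37475/11202 = (9/146)*(1/454276) - 37475/11202 = 9/66324296 - 37475/11202 = -1242751445891/371482381896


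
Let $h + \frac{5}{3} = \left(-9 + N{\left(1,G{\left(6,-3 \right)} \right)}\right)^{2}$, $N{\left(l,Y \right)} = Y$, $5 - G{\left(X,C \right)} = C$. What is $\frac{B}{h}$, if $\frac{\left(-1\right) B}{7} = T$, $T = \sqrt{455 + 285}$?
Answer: $21 \sqrt{185} \approx 285.63$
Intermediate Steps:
$T = 2 \sqrt{185}$ ($T = \sqrt{740} = 2 \sqrt{185} \approx 27.203$)
$B = - 14 \sqrt{185}$ ($B = - 7 \cdot 2 \sqrt{185} = - 14 \sqrt{185} \approx -190.42$)
$G{\left(X,C \right)} = 5 - C$
$h = - \frac{2}{3}$ ($h = - \frac{5}{3} + \left(-9 + \left(5 - -3\right)\right)^{2} = - \frac{5}{3} + \left(-9 + \left(5 + 3\right)\right)^{2} = - \frac{5}{3} + \left(-9 + 8\right)^{2} = - \frac{5}{3} + \left(-1\right)^{2} = - \frac{5}{3} + 1 = - \frac{2}{3} \approx -0.66667$)
$\frac{B}{h} = \frac{\left(-14\right) \sqrt{185}}{- \frac{2}{3}} = - 14 \sqrt{185} \left(- \frac{3}{2}\right) = 21 \sqrt{185}$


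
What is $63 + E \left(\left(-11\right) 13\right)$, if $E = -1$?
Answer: $206$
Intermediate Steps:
$63 + E \left(\left(-11\right) 13\right) = 63 - \left(-11\right) 13 = 63 - -143 = 63 + 143 = 206$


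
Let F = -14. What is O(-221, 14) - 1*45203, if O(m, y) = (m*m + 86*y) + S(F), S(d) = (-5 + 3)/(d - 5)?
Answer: 92000/19 ≈ 4842.1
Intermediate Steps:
S(d) = -2/(-5 + d)
O(m, y) = 2/19 + m² + 86*y (O(m, y) = (m*m + 86*y) - 2/(-5 - 14) = (m² + 86*y) - 2/(-19) = (m² + 86*y) - 2*(-1/19) = (m² + 86*y) + 2/19 = 2/19 + m² + 86*y)
O(-221, 14) - 1*45203 = (2/19 + (-221)² + 86*14) - 1*45203 = (2/19 + 48841 + 1204) - 45203 = 950857/19 - 45203 = 92000/19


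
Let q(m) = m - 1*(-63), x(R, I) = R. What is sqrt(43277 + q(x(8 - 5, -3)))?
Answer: sqrt(43343) ≈ 208.19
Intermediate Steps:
q(m) = 63 + m (q(m) = m + 63 = 63 + m)
sqrt(43277 + q(x(8 - 5, -3))) = sqrt(43277 + (63 + (8 - 5))) = sqrt(43277 + (63 + 3)) = sqrt(43277 + 66) = sqrt(43343)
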